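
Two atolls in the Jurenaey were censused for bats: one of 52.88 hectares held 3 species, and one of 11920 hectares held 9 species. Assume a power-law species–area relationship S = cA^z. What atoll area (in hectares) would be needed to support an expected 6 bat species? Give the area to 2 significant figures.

1600 hectares

z = ln(9/3) / ln(11920/52.88) = 1.0986 / 5.4179 = 0.2028
c = 3 / 52.88^0.2028 = 3 / 2.236 = 1.342
A = (6/1.342)^(1/0.2028) ⇒ ln A = ln(4.472)/0.2028 = 7.3864
A = e^7.3864 ≈ 1614 hectares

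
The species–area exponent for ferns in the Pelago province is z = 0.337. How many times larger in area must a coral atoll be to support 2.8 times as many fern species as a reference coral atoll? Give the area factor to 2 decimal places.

21.23

(A₂/A₁)^0.337 = 2.8, so A₂/A₁ = 2.8^(1/0.337) = 2.8^2.967
ln(A₂/A₁) = ln 2.8 / 0.337 = 1.0296 / 0.337 = 3.0553
A₂/A₁ = e^3.0553 ≈ 21.23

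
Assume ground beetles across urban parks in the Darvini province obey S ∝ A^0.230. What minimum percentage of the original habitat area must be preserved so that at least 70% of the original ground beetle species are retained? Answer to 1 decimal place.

21.2%

Need (A_new/A_old)^0.23 = 0.7, so A_new/A_old = 0.7^(1/0.23) = 0.7^4.348
ln(A_new/A_old) = ln 0.7 / 0.23 = -0.3567 / 0.23 = -1.5508
A_new/A_old = e^-1.5508 ≈ 0.2121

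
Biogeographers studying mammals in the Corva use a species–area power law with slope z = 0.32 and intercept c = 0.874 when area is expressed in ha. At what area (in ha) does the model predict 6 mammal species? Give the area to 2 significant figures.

410 ha

6 = 0.874 × A^0.32  ⇒  A^0.32 = 6/0.874 = 6.865
ln A = ln(6.865) / 0.32 = 1.9264 / 0.32 = 6.0201
A = e^6.0201 ≈ 411.6 ha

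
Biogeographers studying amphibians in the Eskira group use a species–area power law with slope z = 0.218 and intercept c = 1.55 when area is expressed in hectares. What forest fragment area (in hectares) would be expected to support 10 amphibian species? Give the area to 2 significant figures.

5200 hectares

10 = 1.55 × A^0.218  ⇒  A^0.218 = 10/1.55 = 6.452
ln A = ln(6.452) / 0.218 = 1.8643 / 0.218 = 8.5520
A = e^8.5520 ≈ 5177 hectares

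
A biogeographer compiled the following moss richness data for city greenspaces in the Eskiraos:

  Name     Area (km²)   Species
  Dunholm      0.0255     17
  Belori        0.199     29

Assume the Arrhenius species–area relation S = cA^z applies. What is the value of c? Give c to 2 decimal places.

z = ln(S₂/S₁) / ln(A₂/A₁) = ln(29/17) / ln(0.199/0.0255) = 0.5341 / 2.0546 = 0.2599
c = S₁ / A₁^z = 17 / 0.0255^0.2599 = 17 / 0.3853 = 44.12

44.12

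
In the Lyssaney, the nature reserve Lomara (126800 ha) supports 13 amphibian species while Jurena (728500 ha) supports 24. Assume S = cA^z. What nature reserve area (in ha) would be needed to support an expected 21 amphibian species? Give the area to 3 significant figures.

z = ln(24/13) / ln(728500/126800) = 0.6131 / 1.7484 = 0.3507
c = 13 / 126800^0.3507 = 13 / 61.59 = 0.2111
A = (21/0.2111)^(1/0.3507) ⇒ ln A = ln(99.49)/0.3507 = 13.1180
A = e^13.1180 ≈ 497800 ha

498000 ha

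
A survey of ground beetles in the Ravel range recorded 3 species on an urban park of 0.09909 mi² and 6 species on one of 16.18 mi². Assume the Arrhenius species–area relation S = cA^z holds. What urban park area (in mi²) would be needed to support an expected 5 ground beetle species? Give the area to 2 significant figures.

z = ln(6/3) / ln(16.18/0.09909) = 0.6931 / 5.0955 = 0.1360
c = 3 / 0.09909^0.1360 = 3 / 0.7302 = 4.109
A = (5/4.109)^(1/0.1360) ⇒ ln A = ln(1.217)/0.1360 = 1.4435
A = e^1.4435 ≈ 4.235 mi²

4.2 mi²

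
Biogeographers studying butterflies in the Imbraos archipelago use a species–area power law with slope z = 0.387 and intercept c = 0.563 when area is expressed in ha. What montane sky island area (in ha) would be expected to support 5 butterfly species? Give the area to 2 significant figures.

5 = 0.563 × A^0.387  ⇒  A^0.387 = 5/0.563 = 8.881
ln A = ln(8.881) / 0.387 = 2.1839 / 0.387 = 5.6432
A = e^5.6432 ≈ 282.4 ha

280 ha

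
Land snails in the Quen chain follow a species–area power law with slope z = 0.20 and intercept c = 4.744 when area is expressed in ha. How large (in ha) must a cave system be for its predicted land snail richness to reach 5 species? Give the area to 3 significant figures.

1.30 ha

5 = 4.744 × A^0.2  ⇒  A^0.2 = 5/4.744 = 1.054
ln A = ln(1.054) / 0.2 = 0.0526 / 0.2 = 0.2628
A = e^0.2628 ≈ 1.301 ha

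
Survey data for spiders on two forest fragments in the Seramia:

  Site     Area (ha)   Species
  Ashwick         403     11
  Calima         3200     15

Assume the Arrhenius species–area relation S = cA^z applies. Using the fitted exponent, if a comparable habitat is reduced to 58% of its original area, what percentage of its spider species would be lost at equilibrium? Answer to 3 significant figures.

7.83%

z = ln(15/11) / ln(3200/403) = 0.3102 / 2.0720 = 0.1497
S_new/S_old = (A_new/A_old)^z = 0.58^0.1497 = exp(0.1497 × -0.5447) = 0.9217
Fraction lost = 1 − 0.9217 = 0.0783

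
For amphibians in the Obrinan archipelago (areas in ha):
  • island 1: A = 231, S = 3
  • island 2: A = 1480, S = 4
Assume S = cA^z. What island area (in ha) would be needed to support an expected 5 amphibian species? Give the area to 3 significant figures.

z = ln(4/3) / ln(1480/231) = 0.2877 / 1.8574 = 0.1549
c = 3 / 231^0.1549 = 3 / 2.323 = 1.291
A = (5/1.291)^(1/0.1549) ⇒ ln A = ln(3.872)/0.1549 = 8.7405
A = e^8.7405 ≈ 6251 ha

6250 ha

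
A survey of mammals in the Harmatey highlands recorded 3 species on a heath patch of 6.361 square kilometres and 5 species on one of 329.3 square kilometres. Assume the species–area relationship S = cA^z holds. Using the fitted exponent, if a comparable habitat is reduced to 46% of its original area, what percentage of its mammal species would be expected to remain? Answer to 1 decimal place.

90.4%

z = ln(5/3) / ln(329.3/6.361) = 0.5108 / 3.9468 = 0.1294
S_new/S_old = (A_new/A_old)^z = 0.46^0.1294 = exp(0.1294 × -0.7765) = 0.9044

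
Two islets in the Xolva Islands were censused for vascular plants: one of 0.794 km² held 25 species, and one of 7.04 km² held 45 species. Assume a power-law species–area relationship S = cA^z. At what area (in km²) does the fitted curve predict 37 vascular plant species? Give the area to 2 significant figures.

3.4 km²

z = ln(45/25) / ln(7.04/0.794) = 0.5878 / 2.1823 = 0.2693
c = 25 / 0.794^0.2693 = 25 / 0.9398 = 26.6
A = (37/26.6)^(1/0.2693) ⇒ ln A = ln(1.391)/0.2693 = 1.2249
A = e^1.2249 ≈ 3.404 km²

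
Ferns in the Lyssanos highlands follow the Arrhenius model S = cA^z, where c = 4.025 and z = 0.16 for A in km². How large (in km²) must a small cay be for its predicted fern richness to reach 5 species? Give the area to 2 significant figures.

3.9 km²

5 = 4.025 × A^0.16  ⇒  A^0.16 = 5/4.025 = 1.242
ln A = ln(1.242) / 0.16 = 0.2169 / 0.16 = 1.3557
A = e^1.3557 ≈ 3.879 km²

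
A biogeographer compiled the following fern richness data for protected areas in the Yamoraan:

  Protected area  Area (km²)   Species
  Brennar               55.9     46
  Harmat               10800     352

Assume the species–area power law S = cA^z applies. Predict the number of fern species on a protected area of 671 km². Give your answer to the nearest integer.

z = ln(352/46) / ln(10800/55.9) = 2.0350 / 5.2637 = 0.3866
c = 46 / 55.9^0.3866 = 46 / 4.738 = 9.71
S₃ = 9.71 × 671^0.3866 = 9.71 × 12.38 ≈ 120.2

120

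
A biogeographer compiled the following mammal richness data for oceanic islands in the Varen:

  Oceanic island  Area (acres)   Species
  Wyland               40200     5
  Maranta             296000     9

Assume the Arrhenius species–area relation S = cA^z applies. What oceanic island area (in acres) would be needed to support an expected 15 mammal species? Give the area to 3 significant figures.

z = ln(9/5) / ln(296000/40200) = 0.5878 / 1.9965 = 0.2944
c = 5 / 40200^0.2944 = 5 / 22.67 = 0.2205
A = (15/0.2205)^(1/0.2944) ⇒ ln A = ln(68.02)/0.2944 = 14.3332
A = e^14.3332 ≈ 1678144 acres

1680000 acres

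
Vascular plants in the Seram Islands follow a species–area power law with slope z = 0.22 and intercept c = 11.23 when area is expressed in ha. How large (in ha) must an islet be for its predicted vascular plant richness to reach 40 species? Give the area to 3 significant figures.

322 ha

40 = 11.23 × A^0.22  ⇒  A^0.22 = 40/11.23 = 3.562
ln A = ln(3.562) / 0.22 = 1.2703 / 0.22 = 5.7740
A = e^5.7740 ≈ 321.8 ha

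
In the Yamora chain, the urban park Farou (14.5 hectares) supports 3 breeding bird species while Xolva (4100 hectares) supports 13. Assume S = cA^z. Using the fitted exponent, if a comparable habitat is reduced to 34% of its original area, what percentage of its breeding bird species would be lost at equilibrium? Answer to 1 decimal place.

24.4%

z = ln(13/3) / ln(4100/14.5) = 1.4663 / 5.6446 = 0.2598
S_new/S_old = (A_new/A_old)^z = 0.34^0.2598 = exp(0.2598 × -1.0788) = 0.7556
Fraction lost = 1 − 0.7556 = 0.2444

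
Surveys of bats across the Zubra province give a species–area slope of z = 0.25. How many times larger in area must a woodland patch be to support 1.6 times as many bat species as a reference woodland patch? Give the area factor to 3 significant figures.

(A₂/A₁)^0.25 = 1.6, so A₂/A₁ = 1.6^(1/0.25) = 1.6^4
ln(A₂/A₁) = ln 1.6 / 0.25 = 0.4700 / 0.25 = 1.8800
A₂/A₁ = e^1.8800 ≈ 6.554

6.55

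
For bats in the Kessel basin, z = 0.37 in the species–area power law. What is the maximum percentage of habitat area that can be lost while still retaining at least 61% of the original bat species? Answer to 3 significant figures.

73.7%

Need (A_new/A_old)^0.37 = 0.61, so A_new/A_old = 0.61^(1/0.37) = 0.61^2.703
ln(A_new/A_old) = ln 0.61 / 0.37 = -0.4943 / 0.37 = -1.3359
A_new/A_old = e^-1.3359 ≈ 0.2629
Fraction that can be lost = 1 − 0.2629 = 0.7371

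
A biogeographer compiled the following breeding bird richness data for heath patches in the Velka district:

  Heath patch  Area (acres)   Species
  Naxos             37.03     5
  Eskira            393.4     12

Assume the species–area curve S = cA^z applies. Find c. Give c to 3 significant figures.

z = ln(S₂/S₁) / ln(A₂/A₁) = ln(12/5) / ln(393.4/37.03) = 0.8755 / 2.3631 = 0.3705
c = S₁ / A₁^z = 5 / 37.03^0.3705 = 5 / 3.812 = 1.312

1.31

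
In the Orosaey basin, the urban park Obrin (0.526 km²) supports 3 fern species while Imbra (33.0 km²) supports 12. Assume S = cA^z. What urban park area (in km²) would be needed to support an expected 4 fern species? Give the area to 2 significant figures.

z = ln(12/3) / ln(33/0.526) = 1.3863 / 4.1390 = 0.3349
c = 3 / 0.526^0.3349 = 3 / 0.8064 = 3.72
A = (4/3.72)^(1/0.3349) ⇒ ln A = ln(1.075)/0.3349 = 0.2165
A = e^0.2165 ≈ 1.242 km²

1.2 km²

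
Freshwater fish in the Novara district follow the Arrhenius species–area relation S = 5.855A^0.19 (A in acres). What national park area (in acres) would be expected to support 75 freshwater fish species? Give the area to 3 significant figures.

75 = 5.855 × A^0.19  ⇒  A^0.19 = 75/5.855 = 12.81
ln A = ln(12.81) / 0.19 = 2.5502 / 0.19 = 13.4221
A = e^13.4221 ≈ 674727 acres

675000 acres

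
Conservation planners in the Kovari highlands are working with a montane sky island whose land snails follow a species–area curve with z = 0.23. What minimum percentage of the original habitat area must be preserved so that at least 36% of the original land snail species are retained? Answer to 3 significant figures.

1.18%

Need (A_new/A_old)^0.23 = 0.36, so A_new/A_old = 0.36^(1/0.23) = 0.36^4.348
ln(A_new/A_old) = ln 0.36 / 0.23 = -1.0217 / 0.23 = -4.4420
A_new/A_old = e^-4.4420 ≈ 0.01177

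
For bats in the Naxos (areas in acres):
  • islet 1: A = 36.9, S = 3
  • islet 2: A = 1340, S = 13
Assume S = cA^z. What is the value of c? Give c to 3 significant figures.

z = ln(S₂/S₁) / ln(A₂/A₁) = ln(13/3) / ln(1340/36.9) = 1.4663 / 3.5922 = 0.4082
c = S₁ / A₁^z = 3 / 36.9^0.4082 = 3 / 4.362 = 0.6878

0.688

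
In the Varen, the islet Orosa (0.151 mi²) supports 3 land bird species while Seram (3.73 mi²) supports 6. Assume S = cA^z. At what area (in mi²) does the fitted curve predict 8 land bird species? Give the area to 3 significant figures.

z = ln(6/3) / ln(3.73/0.151) = 0.6931 / 3.2069 = 0.2161
c = 3 / 0.151^0.2161 = 3 / 0.6646 = 4.514
A = (8/4.514)^(1/0.2161) ⇒ ln A = ln(1.772)/0.2161 = 2.6474
A = e^2.6474 ≈ 14.12 mi²

14.1 mi²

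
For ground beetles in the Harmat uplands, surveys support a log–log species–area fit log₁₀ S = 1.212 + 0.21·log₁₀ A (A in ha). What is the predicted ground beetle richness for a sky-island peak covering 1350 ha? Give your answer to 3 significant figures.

74.0

S = 16.29 × 1350^0.21 = 16.29 × 4.543 ≈ 74.02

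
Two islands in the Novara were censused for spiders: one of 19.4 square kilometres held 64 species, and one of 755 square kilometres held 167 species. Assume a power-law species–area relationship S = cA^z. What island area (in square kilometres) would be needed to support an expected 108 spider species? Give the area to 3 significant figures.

143 square kilometres

z = ln(167/64) / ln(755/19.4) = 0.9591 / 3.6614 = 0.2619
c = 64 / 19.4^0.2619 = 64 / 2.174 = 29.43
A = (108/29.43)^(1/0.2619) ⇒ ln A = ln(3.669)/0.2619 = 4.9628
A = e^4.9628 ≈ 143 square kilometres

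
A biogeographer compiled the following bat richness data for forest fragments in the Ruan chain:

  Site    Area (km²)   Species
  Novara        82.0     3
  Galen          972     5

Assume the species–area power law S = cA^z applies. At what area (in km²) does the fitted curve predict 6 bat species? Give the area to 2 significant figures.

2300 km²

z = ln(5/3) / ln(972/82) = 0.5108 / 2.4726 = 0.2066
c = 3 / 82^0.2066 = 3 / 2.485 = 1.207
A = (6/1.207)^(1/0.2066) ⇒ ln A = ln(4.971)/0.2066 = 7.7619
A = e^7.7619 ≈ 2349 km²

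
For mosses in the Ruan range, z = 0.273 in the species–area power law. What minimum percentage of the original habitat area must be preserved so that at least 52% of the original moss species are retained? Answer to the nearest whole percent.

9%

Need (A_new/A_old)^0.273 = 0.52, so A_new/A_old = 0.52^(1/0.273) = 0.52^3.663
ln(A_new/A_old) = ln 0.52 / 0.273 = -0.6539 / 0.273 = -2.3953
A_new/A_old = e^-2.3953 ≈ 0.09114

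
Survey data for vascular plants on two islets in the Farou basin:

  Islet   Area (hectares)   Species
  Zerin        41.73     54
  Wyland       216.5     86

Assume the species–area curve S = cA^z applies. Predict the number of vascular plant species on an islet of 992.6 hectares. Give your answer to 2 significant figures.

z = ln(86/54) / ln(216.5/41.73) = 0.4654 / 1.6464 = 0.2827
c = 54 / 41.73^0.2827 = 54 / 2.871 = 18.81
S₃ = 18.81 × 992.6^0.2827 = 18.81 × 7.032 ≈ 132.3

130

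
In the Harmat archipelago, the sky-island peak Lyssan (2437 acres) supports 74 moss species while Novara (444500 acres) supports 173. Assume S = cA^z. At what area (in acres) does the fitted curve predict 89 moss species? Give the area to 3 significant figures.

7560 acres

z = ln(173/74) / ln(444500/2437) = 0.8492 / 5.2062 = 0.1631
c = 74 / 2437^0.1631 = 74 / 3.568 = 20.74
A = (89/20.74)^(1/0.1631) ⇒ ln A = ln(4.292)/0.1631 = 8.9300
A = e^8.9300 ≈ 7556 acres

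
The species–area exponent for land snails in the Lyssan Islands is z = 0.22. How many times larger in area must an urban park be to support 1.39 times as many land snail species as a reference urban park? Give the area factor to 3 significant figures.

(A₂/A₁)^0.22 = 1.39, so A₂/A₁ = 1.39^(1/0.22) = 1.39^4.545
ln(A₂/A₁) = ln 1.39 / 0.22 = 0.3293 / 0.22 = 1.4968
A₂/A₁ = e^1.4968 ≈ 4.468

4.47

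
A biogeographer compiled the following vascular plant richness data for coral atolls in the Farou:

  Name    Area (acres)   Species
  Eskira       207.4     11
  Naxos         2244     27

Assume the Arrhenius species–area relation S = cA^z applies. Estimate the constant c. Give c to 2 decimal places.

1.47

z = ln(S₂/S₁) / ln(A₂/A₁) = ln(27/11) / ln(2244/207.4) = 0.8979 / 2.3814 = 0.3771
c = S₁ / A₁^z = 11 / 207.4^0.3771 = 11 / 7.475 = 1.472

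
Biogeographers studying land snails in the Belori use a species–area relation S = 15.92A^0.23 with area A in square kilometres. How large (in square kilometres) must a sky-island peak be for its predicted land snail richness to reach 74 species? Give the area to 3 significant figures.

74 = 15.92 × A^0.23  ⇒  A^0.23 = 74/15.92 = 4.648
ln A = ln(4.648) / 0.23 = 1.5365 / 0.23 = 6.6804
A = e^6.6804 ≈ 796.6 square kilometres

797 square kilometres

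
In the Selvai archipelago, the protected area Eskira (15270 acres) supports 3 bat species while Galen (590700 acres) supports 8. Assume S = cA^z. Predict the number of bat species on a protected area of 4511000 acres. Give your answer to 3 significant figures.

13.8

z = ln(8/3) / ln(590700/15270) = 0.9808 / 3.6554 = 0.2683
c = 3 / 15270^0.2683 = 3 / 13.26 = 0.2262
S₃ = 0.2262 × 4511000^0.2683 = 0.2262 × 61.02 ≈ 13.8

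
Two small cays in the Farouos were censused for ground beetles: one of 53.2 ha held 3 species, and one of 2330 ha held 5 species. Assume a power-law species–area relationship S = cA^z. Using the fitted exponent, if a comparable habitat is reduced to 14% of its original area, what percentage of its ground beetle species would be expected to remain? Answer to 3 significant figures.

76.7%

z = ln(5/3) / ln(2330/53.2) = 0.5108 / 3.7796 = 0.1352
S_new/S_old = (A_new/A_old)^z = 0.14^0.1352 = exp(0.1352 × -1.9661) = 0.7666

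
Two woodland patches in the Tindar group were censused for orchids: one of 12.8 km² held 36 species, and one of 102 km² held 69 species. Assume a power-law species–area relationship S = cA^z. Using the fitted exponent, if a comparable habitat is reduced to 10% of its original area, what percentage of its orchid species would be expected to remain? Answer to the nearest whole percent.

z = ln(69/36) / ln(102/12.8) = 0.6506 / 2.0755 = 0.3135
S_new/S_old = (A_new/A_old)^z = 0.1^0.3135 = exp(0.3135 × -2.3026) = 0.4859

49%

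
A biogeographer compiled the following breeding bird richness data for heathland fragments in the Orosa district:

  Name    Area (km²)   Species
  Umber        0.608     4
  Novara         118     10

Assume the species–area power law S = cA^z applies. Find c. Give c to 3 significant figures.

z = ln(S₂/S₁) / ln(A₂/A₁) = ln(10/4) / ln(118/0.608) = 0.9163 / 5.2683 = 0.1739
c = S₁ / A₁^z = 4 / 0.608^0.1739 = 4 / 0.9171 = 4.362

4.36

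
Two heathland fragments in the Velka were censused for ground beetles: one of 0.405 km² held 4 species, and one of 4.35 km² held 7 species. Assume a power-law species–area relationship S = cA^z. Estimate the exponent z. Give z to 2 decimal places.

0.24

Taking logs: ln S = ln c + z ln A, so z = (ln S₂ − ln S₁)/(ln A₂ − ln A₁).
z = ln(7/4) / ln(4.35/0.405) = ln(1.75) / ln(10.74) = 0.5596 / 2.3740 = 0.2357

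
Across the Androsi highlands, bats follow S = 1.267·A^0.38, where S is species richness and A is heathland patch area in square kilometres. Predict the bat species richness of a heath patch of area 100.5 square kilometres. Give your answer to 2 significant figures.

S = 1.267 × 100.5^0.38 = 1.267 × 5.765 ≈ 7.305

7.3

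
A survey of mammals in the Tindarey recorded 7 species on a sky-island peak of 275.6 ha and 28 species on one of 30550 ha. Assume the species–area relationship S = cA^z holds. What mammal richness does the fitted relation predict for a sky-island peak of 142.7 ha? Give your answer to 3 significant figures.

5.77

z = ln(28/7) / ln(30550/275.6) = 1.3863 / 4.7082 = 0.2944
c = 7 / 275.6^0.2944 = 7 / 5.23 = 1.338
S₃ = 1.338 × 142.7^0.2944 = 1.338 × 4.309 ≈ 5.767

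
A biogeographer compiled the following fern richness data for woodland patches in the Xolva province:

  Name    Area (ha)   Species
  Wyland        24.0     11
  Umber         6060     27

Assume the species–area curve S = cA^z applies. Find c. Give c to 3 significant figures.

6.57

z = ln(S₂/S₁) / ln(A₂/A₁) = ln(27/11) / ln(6060/24) = 0.8979 / 5.5314 = 0.1623
c = S₁ / A₁^z = 11 / 24^0.1623 = 11 / 1.675 = 6.567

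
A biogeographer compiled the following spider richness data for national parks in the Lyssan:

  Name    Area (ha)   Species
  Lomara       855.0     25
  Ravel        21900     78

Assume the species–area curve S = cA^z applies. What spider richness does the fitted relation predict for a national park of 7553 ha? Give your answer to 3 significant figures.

z = ln(78/25) / ln(21900/855) = 1.1378 / 3.2431 = 0.3508
c = 25 / 855^0.3508 = 25 / 10.68 = 2.34
S₃ = 2.34 × 7553^0.3508 = 2.34 × 22.94 ≈ 53.69

53.7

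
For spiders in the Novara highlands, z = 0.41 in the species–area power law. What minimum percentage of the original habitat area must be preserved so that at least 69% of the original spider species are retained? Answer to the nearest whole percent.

40%

Need (A_new/A_old)^0.41 = 0.69, so A_new/A_old = 0.69^(1/0.41) = 0.69^2.439
ln(A_new/A_old) = ln 0.69 / 0.41 = -0.3711 / 0.41 = -0.9050
A_new/A_old = e^-0.9050 ≈ 0.4045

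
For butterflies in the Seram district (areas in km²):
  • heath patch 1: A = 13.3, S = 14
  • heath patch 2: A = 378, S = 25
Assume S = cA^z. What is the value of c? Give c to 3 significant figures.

8.94

z = ln(S₂/S₁) / ln(A₂/A₁) = ln(25/14) / ln(378/13.3) = 0.5798 / 3.3471 = 0.1732
c = S₁ / A₁^z = 14 / 13.3^0.1732 = 14 / 1.566 = 8.942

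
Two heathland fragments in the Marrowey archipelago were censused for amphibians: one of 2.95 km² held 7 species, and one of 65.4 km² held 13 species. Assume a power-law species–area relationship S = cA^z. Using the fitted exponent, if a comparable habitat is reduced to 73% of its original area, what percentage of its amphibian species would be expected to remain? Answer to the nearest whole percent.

z = ln(13/7) / ln(65.4/2.95) = 0.6190 / 3.0987 = 0.1998
S_new/S_old = (A_new/A_old)^z = 0.73^0.1998 = exp(0.1998 × -0.3147) = 0.9391

94%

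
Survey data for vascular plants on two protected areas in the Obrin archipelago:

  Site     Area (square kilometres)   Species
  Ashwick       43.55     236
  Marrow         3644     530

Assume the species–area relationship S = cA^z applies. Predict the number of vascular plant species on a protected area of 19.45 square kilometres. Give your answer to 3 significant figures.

204

z = ln(530/236) / ln(3644/43.55) = 0.8090 / 4.4269 = 0.1828
c = 236 / 43.55^0.1828 = 236 / 1.993 = 118.4
S₃ = 118.4 × 19.45^0.1828 = 118.4 × 1.72 ≈ 203.7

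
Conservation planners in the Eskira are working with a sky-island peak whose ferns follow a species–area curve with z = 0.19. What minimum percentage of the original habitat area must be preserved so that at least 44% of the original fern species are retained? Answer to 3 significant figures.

1.33%

Need (A_new/A_old)^0.19 = 0.44, so A_new/A_old = 0.44^(1/0.19) = 0.44^5.263
ln(A_new/A_old) = ln 0.44 / 0.19 = -0.8210 / 0.19 = -4.3210
A_new/A_old = e^-4.3210 ≈ 0.01329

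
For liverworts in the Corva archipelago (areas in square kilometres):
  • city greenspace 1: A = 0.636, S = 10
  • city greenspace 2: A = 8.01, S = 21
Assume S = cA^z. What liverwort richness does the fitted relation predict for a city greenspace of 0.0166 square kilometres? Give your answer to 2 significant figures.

z = ln(21/10) / ln(8.01/0.636) = 0.7419 / 2.5332 = 0.2929
c = 10 / 0.636^0.2929 = 10 / 0.8759 = 11.42
S₃ = 11.42 × 0.0166^0.2929 = 11.42 × 0.3011 ≈ 3.438

3.4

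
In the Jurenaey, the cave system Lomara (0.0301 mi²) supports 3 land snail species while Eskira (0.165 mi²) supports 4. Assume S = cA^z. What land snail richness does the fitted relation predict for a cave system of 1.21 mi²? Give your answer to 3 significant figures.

z = ln(4/3) / ln(0.165/0.0301) = 0.2877 / 1.7014 = 0.1691
c = 3 / 0.0301^0.1691 = 3 / 0.553 = 5.425
S₃ = 5.425 × 1.21^0.1691 = 5.425 × 1.033 ≈ 5.602

5.60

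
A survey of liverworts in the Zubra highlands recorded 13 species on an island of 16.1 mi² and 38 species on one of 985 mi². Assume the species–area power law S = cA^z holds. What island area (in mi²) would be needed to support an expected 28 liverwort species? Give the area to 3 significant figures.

305 mi²

z = ln(38/13) / ln(985/16.1) = 1.0726 / 4.1138 = 0.2607
c = 13 / 16.1^0.2607 = 13 / 2.064 = 6.299
A = (28/6.299)^(1/0.2607) ⇒ ln A = ln(4.445)/0.2607 = 5.7214
A = e^5.7214 ≈ 305.3 mi²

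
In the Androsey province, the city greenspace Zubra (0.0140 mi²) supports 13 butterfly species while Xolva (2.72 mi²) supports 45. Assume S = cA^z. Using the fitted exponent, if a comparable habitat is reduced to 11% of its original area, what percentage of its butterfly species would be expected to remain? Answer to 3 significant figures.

59.4%

z = ln(45/13) / ln(2.72/0.014) = 1.2417 / 5.2693 = 0.2356
S_new/S_old = (A_new/A_old)^z = 0.11^0.2356 = exp(0.2356 × -2.2073) = 0.5944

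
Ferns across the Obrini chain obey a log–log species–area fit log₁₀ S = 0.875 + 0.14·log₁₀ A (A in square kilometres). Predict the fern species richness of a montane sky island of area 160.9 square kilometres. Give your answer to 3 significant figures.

S = 7.499 × 160.9^0.14
ln S = ln 7.499 + 0.14 × ln 160.9 = 2.0148 + 0.14 × 5.0808 = 2.7261
S = e^2.7261 ≈ 15.27

15.3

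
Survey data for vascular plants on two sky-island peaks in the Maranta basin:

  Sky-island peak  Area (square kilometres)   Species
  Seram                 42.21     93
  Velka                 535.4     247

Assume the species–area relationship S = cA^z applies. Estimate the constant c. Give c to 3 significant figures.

z = ln(S₂/S₁) / ln(A₂/A₁) = ln(247/93) / ln(535.4/42.21) = 0.9768 / 2.5404 = 0.3845
c = S₁ / A₁^z = 93 / 42.21^0.3845 = 93 / 4.217 = 22.05

22.1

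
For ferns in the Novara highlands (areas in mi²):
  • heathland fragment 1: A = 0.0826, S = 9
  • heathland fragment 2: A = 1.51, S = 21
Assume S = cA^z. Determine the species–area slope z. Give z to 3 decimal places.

Taking logs: ln S = ln c + z ln A, so z = (ln S₂ − ln S₁)/(ln A₂ − ln A₁).
z = ln(21/9) / ln(1.51/0.0826) = ln(2.333) / ln(18.28) = 0.8473 / 2.9059 = 0.2916

0.292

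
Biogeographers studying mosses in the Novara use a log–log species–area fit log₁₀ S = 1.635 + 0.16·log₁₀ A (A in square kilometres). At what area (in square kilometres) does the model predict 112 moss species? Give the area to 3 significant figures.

388 square kilometres

112 = 43.15 × A^0.16  ⇒  A^0.16 = 112/43.15 = 2.595
ln A = ln(2.595) / 0.16 = 0.9538 / 0.16 = 5.9611
A = e^5.9611 ≈ 388 square kilometres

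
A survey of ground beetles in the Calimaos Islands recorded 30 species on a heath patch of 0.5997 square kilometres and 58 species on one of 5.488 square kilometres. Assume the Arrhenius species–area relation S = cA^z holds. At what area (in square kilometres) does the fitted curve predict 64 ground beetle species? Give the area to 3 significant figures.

z = ln(58/30) / ln(5.488/0.5997) = 0.6592 / 2.2139 = 0.2978
c = 30 / 0.5997^0.2978 = 30 / 0.8588 = 34.93
A = (64/34.93)^(1/0.2978) ⇒ ln A = ln(1.832)/0.2978 = 2.0331
A = e^2.0331 ≈ 7.638 square kilometres

7.64 square kilometres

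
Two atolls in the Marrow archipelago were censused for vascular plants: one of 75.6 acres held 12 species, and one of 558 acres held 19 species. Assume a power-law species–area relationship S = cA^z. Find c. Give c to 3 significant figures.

z = ln(S₂/S₁) / ln(A₂/A₁) = ln(19/12) / ln(558/75.6) = 0.4595 / 1.9989 = 0.2299
c = S₁ / A₁^z = 12 / 75.6^0.2299 = 12 / 2.703 = 4.439

4.44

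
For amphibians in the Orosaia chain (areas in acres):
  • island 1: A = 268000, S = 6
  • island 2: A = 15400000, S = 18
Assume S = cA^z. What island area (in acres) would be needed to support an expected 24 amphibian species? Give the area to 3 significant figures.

z = ln(18/6) / ln(15400000/268000) = 1.0986 / 4.0511 = 0.2712
c = 6 / 268000^0.2712 = 6 / 29.65 = 0.2024
A = (24/0.2024)^(1/0.2712) ⇒ ln A = ln(118.6)/0.2712 = 17.6107
A = e^17.6107 ≈ 44486952 acres

44500000 acres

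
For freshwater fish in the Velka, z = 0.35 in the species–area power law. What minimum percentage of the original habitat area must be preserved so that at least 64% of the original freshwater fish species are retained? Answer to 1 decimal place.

Need (A_new/A_old)^0.35 = 0.64, so A_new/A_old = 0.64^(1/0.35) = 0.64^2.857
ln(A_new/A_old) = ln 0.64 / 0.35 = -0.4463 / 0.35 = -1.2751
A_new/A_old = e^-1.2751 ≈ 0.2794

27.9%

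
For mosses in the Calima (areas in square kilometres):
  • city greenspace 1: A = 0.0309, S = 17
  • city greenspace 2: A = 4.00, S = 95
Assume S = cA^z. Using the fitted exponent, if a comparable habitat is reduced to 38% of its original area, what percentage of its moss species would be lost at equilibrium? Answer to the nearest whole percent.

29%

z = ln(95/17) / ln(4/0.0309) = 1.7207 / 4.8633 = 0.3538
S_new/S_old = (A_new/A_old)^z = 0.38^0.3538 = exp(0.3538 × -0.9676) = 0.7101
Fraction lost = 1 − 0.7101 = 0.2899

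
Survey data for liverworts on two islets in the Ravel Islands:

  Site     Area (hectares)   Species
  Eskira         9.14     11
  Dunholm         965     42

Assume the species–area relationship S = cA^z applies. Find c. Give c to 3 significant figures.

z = ln(S₂/S₁) / ln(A₂/A₁) = ln(42/11) / ln(965/9.14) = 1.3398 / 4.6595 = 0.2875
c = S₁ / A₁^z = 11 / 9.14^0.2875 = 11 / 1.889 = 5.822

5.82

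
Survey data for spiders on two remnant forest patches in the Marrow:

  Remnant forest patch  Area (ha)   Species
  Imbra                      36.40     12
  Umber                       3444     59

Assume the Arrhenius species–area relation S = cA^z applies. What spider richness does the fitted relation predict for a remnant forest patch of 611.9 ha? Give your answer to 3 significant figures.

32.2

z = ln(59/12) / ln(3444/36.4) = 1.5926 / 4.5498 = 0.3500
c = 12 / 36.4^0.3500 = 12 / 3.519 = 3.41
S₃ = 3.41 × 611.9^0.3500 = 3.41 × 9.451 ≈ 32.22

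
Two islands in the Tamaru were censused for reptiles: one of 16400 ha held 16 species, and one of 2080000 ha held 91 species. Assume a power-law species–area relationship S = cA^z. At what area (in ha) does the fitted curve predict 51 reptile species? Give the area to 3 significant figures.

z = ln(91/16) / ln(2080000/16400) = 1.7383 / 4.8428 = 0.3589
c = 16 / 16400^0.3589 = 16 / 32.57 = 0.4912
A = (51/0.4912)^(1/0.3589) ⇒ ln A = ln(103.8)/0.3589 = 12.9347
A = e^12.9347 ≈ 414440 ha

414000 ha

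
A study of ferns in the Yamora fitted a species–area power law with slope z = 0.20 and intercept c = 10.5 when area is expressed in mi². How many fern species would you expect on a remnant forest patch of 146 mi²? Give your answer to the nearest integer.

S = 10.5 × 146^0.2 = 10.5 × 2.709 ≈ 28.45

28 species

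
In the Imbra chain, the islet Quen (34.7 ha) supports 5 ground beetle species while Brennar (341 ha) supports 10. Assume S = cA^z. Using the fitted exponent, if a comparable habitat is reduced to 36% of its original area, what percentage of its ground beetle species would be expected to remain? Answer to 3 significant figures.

z = ln(10/5) / ln(341/34.7) = 0.6931 / 2.2851 = 0.3033
S_new/S_old = (A_new/A_old)^z = 0.36^0.3033 = exp(0.3033 × -1.0217) = 0.7335

73.4%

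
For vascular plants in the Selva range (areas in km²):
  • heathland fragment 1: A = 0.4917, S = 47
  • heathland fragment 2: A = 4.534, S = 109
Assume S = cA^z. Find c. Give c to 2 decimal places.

z = ln(S₂/S₁) / ln(A₂/A₁) = ln(109/47) / ln(4.534/0.4917) = 0.8412 / 2.2215 = 0.3787
c = S₁ / A₁^z = 47 / 0.4917^0.3787 = 47 / 0.7643 = 61.5

61.50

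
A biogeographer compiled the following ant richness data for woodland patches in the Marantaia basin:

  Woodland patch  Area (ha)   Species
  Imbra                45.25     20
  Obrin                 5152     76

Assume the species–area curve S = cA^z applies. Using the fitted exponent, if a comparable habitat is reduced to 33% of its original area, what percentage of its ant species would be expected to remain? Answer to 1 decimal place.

z = ln(76/20) / ln(5152/45.25) = 1.3350 / 4.7349 = 0.2819
S_new/S_old = (A_new/A_old)^z = 0.33^0.2819 = exp(0.2819 × -1.1087) = 0.7316

73.2%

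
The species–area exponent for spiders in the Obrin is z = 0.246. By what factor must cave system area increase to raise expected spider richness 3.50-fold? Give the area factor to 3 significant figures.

163

(A₂/A₁)^0.246 = 3.5, so A₂/A₁ = 3.5^(1/0.246) = 3.5^4.065
ln(A₂/A₁) = ln 3.5 / 0.246 = 1.2528 / 0.246 = 5.0925
A₂/A₁ = e^5.0925 ≈ 162.8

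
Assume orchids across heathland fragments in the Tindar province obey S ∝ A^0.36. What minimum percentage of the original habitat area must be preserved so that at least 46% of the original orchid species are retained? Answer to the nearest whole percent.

12%

Need (A_new/A_old)^0.36 = 0.46, so A_new/A_old = 0.46^(1/0.36) = 0.46^2.778
ln(A_new/A_old) = ln 0.46 / 0.36 = -0.7765 / 0.36 = -2.1570
A_new/A_old = e^-2.1570 ≈ 0.1157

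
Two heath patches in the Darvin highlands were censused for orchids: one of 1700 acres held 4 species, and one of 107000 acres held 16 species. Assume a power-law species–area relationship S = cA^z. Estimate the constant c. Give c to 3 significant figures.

0.332

z = ln(S₂/S₁) / ln(A₂/A₁) = ln(16/4) / ln(107000/1700) = 1.3863 / 4.1422 = 0.3347
c = S₁ / A₁^z = 4 / 1700^0.3347 = 4 / 12.05 = 0.3318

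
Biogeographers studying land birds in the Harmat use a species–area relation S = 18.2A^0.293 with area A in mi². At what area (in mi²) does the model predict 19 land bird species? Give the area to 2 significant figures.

19 = 18.2 × A^0.293  ⇒  A^0.293 = 19/18.2 = 1.044
ln A = ln(1.044) / 0.293 = 0.0430 / 0.293 = 0.1468
A = e^0.1468 ≈ 1.158 mi²

1.2 mi²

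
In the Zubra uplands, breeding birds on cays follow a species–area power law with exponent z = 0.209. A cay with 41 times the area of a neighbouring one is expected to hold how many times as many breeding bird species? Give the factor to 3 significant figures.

S₂/S₁ = (A₂/A₁)^z = 41^0.209
ln(S₂/S₁) = 0.209 × ln 41 = 0.209 × 3.7136 = 0.7761
S₂/S₁ = e^0.7761 ≈ 2.173

2.17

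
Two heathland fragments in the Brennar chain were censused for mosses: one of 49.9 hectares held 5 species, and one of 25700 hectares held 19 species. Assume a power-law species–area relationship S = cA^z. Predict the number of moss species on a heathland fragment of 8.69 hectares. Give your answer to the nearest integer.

3

z = ln(19/5) / ln(25700/49.9) = 1.3350 / 6.2442 = 0.2138
c = 5 / 49.9^0.2138 = 5 / 2.307 = 2.167
S₃ = 2.167 × 8.69^0.2138 = 2.167 × 1.588 ≈ 3.441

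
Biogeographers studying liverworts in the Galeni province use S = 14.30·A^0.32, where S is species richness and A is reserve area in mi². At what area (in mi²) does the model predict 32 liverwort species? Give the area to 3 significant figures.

32 = 14.3 × A^0.32  ⇒  A^0.32 = 32/14.3 = 2.238
ln A = ln(2.238) / 0.32 = 0.8055 / 0.32 = 2.5171
A = e^2.5171 ≈ 12.39 mi²

12.4 mi²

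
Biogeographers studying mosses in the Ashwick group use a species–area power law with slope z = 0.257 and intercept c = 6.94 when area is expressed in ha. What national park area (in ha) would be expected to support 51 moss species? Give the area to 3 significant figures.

2350 ha

51 = 6.94 × A^0.257  ⇒  A^0.257 = 51/6.94 = 7.349
ln A = ln(7.349) / 0.257 = 1.9945 / 0.257 = 7.7608
A = e^7.7608 ≈ 2347 ha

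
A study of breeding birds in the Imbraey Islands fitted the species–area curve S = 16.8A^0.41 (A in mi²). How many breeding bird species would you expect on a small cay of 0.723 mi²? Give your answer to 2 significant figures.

15

S = 16.8 × 0.723^0.41
ln S = ln 16.8 + 0.41 × ln 0.723 = 2.8214 + 0.41 × -0.3243 = 2.6884
S = e^2.6884 ≈ 14.71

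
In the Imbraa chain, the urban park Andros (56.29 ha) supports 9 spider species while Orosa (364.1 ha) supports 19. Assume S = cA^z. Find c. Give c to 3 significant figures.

1.79

z = ln(S₂/S₁) / ln(A₂/A₁) = ln(19/9) / ln(364.1/56.29) = 0.7472 / 1.8669 = 0.4002
c = S₁ / A₁^z = 9 / 56.29^0.4002 = 9 / 5.019 = 1.793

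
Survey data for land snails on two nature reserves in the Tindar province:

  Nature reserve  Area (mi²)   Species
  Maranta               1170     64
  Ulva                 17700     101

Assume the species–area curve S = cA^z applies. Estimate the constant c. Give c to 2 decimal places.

19.54

z = ln(S₂/S₁) / ln(A₂/A₁) = ln(101/64) / ln(17700/1170) = 0.4562 / 2.7166 = 0.1679
c = S₁ / A₁^z = 64 / 1170^0.1679 = 64 / 3.276 = 19.54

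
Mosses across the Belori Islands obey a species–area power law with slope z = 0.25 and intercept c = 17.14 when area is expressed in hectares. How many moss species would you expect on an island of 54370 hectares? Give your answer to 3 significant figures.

262

S = 17.14 × 54370^0.25
ln S = ln 17.14 + 0.25 × ln 54370 = 2.8414 + 0.25 × 10.9036 = 5.5673
S = e^5.5673 ≈ 261.7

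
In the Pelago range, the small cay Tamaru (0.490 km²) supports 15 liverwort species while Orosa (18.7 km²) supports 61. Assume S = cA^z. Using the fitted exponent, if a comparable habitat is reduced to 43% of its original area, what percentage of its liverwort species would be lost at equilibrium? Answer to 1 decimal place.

27.8%

z = ln(61/15) / ln(18.7/0.49) = 1.4028 / 3.6419 = 0.3852
S_new/S_old = (A_new/A_old)^z = 0.43^0.3852 = exp(0.3852 × -0.8440) = 0.7225
Fraction lost = 1 − 0.7225 = 0.2775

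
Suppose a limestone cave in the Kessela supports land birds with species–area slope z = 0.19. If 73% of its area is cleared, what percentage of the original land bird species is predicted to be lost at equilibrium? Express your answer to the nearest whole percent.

22%

S_new/S_old = (A_new/A_old)^z = 0.27^0.19
= exp(0.19 × ln 0.27) = exp(0.19 × -1.3093) = exp(-0.2488) ≈ 0.7798
Fraction lost = 1 − 0.7798 = 0.2202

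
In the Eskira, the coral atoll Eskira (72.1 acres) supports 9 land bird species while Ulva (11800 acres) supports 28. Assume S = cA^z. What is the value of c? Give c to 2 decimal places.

z = ln(S₂/S₁) / ln(A₂/A₁) = ln(28/9) / ln(11800/72.1) = 1.1350 / 5.0978 = 0.2226
c = S₁ / A₁^z = 9 / 72.1^0.2226 = 9 / 2.592 = 3.472

3.47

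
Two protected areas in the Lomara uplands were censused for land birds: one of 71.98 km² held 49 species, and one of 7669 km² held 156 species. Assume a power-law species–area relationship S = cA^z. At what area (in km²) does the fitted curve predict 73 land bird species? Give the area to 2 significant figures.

z = ln(156/49) / ln(7669/71.98) = 1.1580 / 4.6686 = 0.2481
c = 49 / 71.98^0.2481 = 49 / 2.889 = 16.96
A = (73/16.96)^(1/0.2481) ⇒ ln A = ln(4.303)/0.2481 = 5.8835
A = e^5.8835 ≈ 359.1 km²

360 km²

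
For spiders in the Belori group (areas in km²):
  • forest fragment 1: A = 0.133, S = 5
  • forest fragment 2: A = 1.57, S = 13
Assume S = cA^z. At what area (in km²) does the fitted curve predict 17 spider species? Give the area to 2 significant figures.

3.1 km²

z = ln(13/5) / ln(1.57/0.133) = 0.9555 / 2.4685 = 0.3871
c = 5 / 0.133^0.3871 = 5 / 0.458 = 10.92
A = (17/10.92)^(1/0.3871) ⇒ ln A = ln(1.557)/0.3871 = 1.1441
A = e^1.1441 ≈ 3.14 km²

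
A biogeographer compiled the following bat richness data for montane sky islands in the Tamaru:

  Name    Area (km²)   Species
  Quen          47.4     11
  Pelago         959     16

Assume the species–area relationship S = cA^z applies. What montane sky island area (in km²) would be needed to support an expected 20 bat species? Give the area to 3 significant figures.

5750 km²

z = ln(16/11) / ln(959/47.4) = 0.3747 / 3.0073 = 0.1246
c = 11 / 47.4^0.1246 = 11 / 1.617 = 6.801
A = (20/6.801)^(1/0.1246) ⇒ ln A = ln(2.941)/0.1246 = 8.6568
A = e^8.6568 ≈ 5749 km²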